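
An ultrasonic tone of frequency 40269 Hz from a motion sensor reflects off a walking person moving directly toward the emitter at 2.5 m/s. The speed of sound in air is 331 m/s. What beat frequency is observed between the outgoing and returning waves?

613 Hz

The walking person first receives the wave as a moving observer: f₁ = f₀ · (v + u)/v = 40269 × (331 + 2.5)/331 ≈ 40573 Hz.
The reflection then acts as a moving source: f₂ = f₁ · v/(v − u) ≈ 40882 Hz.
Beat frequency: |f₂ − f₀| = 2u·f₀/(v − u) = 2 × 2.5 × 40269/328.5 ≈ 613 Hz.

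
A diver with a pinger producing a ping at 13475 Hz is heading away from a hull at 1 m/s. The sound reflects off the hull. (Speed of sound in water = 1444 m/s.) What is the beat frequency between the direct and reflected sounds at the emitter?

The hull receives the sound from a moving source: f₁ = f₀ · v/(v + v_e) = 13475 × 1444/1445 ≈ 13465.67 Hz.
On the return leg the diver with a pinger is a moving observer: f₂ = f₁ · (v − v_e)/v = 13465.67 × 1443/1444 ≈ 13456.35 Hz.
Equivalently f₂ = f₀ · (v − v_e)/(v + v_e).
Beat against the emitted tone: |f₂ − f₀| = 2v_e·f₀/(v + v_e) = 2 × 1 × 13475/1445 ≈ 18.7 Hz.

18.7 Hz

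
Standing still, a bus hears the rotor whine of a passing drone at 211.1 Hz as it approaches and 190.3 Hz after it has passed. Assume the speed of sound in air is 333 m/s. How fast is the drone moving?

f₁/f₂ = (v + v_s)/(v − v_s), so v_s = v · (f₁ − f₂)/(f₁ + f₂).
v_s = 333 × (211.1 − 190.3)/(211.1 + 190.3) = 333 × 20.8/401.4 ≈ 17.3 m/s.

17.3 m/s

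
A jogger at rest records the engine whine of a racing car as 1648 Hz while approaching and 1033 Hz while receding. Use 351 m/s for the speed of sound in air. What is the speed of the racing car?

81 m/s

f₁/f₂ = (v + v_s)/(v − v_s), so v_s = v · (f₁ − f₂)/(f₁ + f₂).
v_s = 351 × (1648 − 1033)/(1648 + 1033) = 351 × 615/2681 ≈ 81 m/s.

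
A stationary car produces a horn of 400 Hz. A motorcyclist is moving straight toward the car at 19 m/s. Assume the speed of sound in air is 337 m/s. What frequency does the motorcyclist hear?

423 Hz

Moving observer, stationary source: f' = f · (v + v_o)/v.
f' = 400 × (337 + 19)/337 = 400 × 356/337 ≈ 423 Hz.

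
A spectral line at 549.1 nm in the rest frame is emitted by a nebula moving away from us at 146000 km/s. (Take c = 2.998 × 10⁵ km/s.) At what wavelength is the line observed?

β = v/c = 146000/299800 = 0.4870.
Relativistic Doppler for wavelength: λ' = λ₀ · √((1 + β)/(1 − β)).
λ' = 549.1 × √(1.4870/0.5130) = 549.1 × 1.70252 ≈ 934.9 nm.

934.9 nm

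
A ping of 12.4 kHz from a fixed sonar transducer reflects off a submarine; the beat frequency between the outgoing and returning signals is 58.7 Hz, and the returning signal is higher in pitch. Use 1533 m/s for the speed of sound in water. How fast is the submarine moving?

3.6 m/s

Double Doppler shift off a moving reflector: f₂ = f₀ · (v + u)/(v − u) (u > 0 toward emitter).
Returning signal is higher, so f₂ = f₀ + Δf = 12400 + 58.7 = 12458.7 Hz.
Rearranging, u = v · (f₂ − f₀)/(f₂ + f₀) = 1533 × 58.7/24858.7 ≈ 3.6 m/s.
So the submarine is moving at 3.6 m/s toward the emitter.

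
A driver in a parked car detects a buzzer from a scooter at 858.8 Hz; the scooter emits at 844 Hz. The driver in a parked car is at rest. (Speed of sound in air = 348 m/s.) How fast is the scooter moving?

6.0 m/s

f' > f, so the scooter is approaching.
f' = f · v/(v − v_s) ⇒ v_s = v · |1 − f/f'|.
v_s = 348 × |1 − 844/858.8| = 348 × 0.01723 ≈ 6.0 m/s.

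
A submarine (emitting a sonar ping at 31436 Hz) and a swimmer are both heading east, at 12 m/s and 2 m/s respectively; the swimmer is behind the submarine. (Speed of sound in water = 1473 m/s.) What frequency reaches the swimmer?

31224 Hz

The swimmer is behind, so the submarine is moving away from it while the swimmer is moving toward the submarine.
General Doppler shift: f' = f · (v + v_o)/(v + v_s).
f' = 31436 × (1473 + 2)/(1473 + 12) = 31436 × 1475/1485 ≈ 31224 Hz.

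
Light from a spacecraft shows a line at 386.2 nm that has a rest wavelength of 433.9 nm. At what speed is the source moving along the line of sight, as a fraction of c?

λ'/λ₀ = 0.8901 < 1 (blueshift), so the source is approaching.
λ'/λ₀ = √((1 − β)/(1 + β)) for an approaching source ⇒ β = (1 − r²)/(1 + r²) with r = λ'/λ₀.
β = (1 − 0.7922)/(1 + 0.7922) ≈ 0.116.

0.116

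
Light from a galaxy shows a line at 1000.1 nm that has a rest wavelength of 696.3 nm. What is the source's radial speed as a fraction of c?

λ'/λ₀ = 1.4363 > 1 (redshift), so the source is receding.
λ'/λ₀ = √((1 + β)/(1 − β)) for a receding source ⇒ β = (r² − 1)/(r² + 1) with r = λ'/λ₀.
β = (2.0630 − 1)/(2.0630 + 1) ≈ 0.347.

0.347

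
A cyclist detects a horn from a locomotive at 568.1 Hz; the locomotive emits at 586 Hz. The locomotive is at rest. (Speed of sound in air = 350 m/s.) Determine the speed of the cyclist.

10.7 m/s

f' < f, so the cyclist is receding.
f' = f · (v − v_o)/v ⇒ v_o = v · |f'/f − 1|.
v_o = 350 × |568.1/586 − 1| = 350 × 0.03055 ≈ 10.7 m/s.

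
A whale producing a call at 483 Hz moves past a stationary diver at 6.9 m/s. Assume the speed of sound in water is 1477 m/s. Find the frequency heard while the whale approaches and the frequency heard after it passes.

485 Hz approaching; 481 Hz receding

Approaching: f₁ = f · v/(v − v_s) = 483 × 1477/1470.1 ≈ 485 Hz.
Receding: f₂ = f · v/(v + v_s) = 483 × 1477/1483.9 ≈ 481 Hz.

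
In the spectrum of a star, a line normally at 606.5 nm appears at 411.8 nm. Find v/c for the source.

0.369

λ'/λ₀ = 0.6790 < 1 (blueshift), so the source is approaching.
λ'/λ₀ = √((1 − β)/(1 + β)) for an approaching source ⇒ β = (1 − r²)/(1 + r²) with r = λ'/λ₀.
β = (1 − 0.4610)/(1 + 0.4610) ≈ 0.369.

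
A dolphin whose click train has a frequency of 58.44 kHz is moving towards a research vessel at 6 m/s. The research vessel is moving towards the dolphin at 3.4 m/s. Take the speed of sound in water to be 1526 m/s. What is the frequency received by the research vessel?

Both move, so f' = f · (v + v_o)/(v − v_s).
f' = 58.44 × (1526 + 3.4)/(1526 − 6) = 58.44 × 1529.4/1520 ≈ 58.8 kHz.

58.8 kHz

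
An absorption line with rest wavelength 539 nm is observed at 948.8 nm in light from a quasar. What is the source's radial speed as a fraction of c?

0.512c

λ'/λ₀ = 1.7603 > 1 (redshift), so the source is receding.
λ'/λ₀ = √((1 + β)/(1 − β)) for a receding source ⇒ β = (r² − 1)/(r² + 1) with r = λ'/λ₀.
β = (3.0986 − 1)/(3.0986 + 1) ≈ 0.512.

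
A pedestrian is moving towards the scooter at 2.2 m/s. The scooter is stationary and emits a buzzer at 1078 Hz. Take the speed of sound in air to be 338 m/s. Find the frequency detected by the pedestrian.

Only the observer moves, toward the source, so f' = f · (v + v_o)/v.
f' = 1078 × (338 + 2.2)/338 = 1078 × 340.2/338 ≈ 1085 Hz.

1085 Hz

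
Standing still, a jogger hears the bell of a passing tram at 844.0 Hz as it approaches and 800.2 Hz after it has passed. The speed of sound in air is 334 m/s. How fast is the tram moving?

8.9 m/s

f₁/f₂ = (v + v_s)/(v − v_s), so v_s = v · (f₁ − f₂)/(f₁ + f₂).
v_s = 334 × (844.0 − 800.2)/(844.0 + 800.2) = 334 × 43.8/1644.2 ≈ 8.9 m/s.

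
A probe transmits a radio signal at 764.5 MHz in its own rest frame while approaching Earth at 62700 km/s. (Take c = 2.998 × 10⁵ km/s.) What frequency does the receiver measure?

945.3 MHz

β = v/c = 62700/299800 = 0.2091.
Relativistic Doppler for frequency: f' = f₀ · √((1 + β)/(1 − β)).
f' = 764.5 × √(1.2091/0.7909) = 764.5 × 1.23648 ≈ 945.3 MHz.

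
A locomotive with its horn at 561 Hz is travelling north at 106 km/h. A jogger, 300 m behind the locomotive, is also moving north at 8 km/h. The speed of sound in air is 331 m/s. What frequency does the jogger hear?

106 km/h = 29.44 m/s; 8 km/h = 2.222 m/s.
The jogger is behind, so the locomotive is moving away from it while the jogger is moving toward the locomotive.
Both move, so f' = f · (v + v_o)/(v + v_s).
f' = 561 × (331 + 2.222)/(331 + 29.44) = 561 × 333.22/360.44 ≈ 519 Hz.

519 Hz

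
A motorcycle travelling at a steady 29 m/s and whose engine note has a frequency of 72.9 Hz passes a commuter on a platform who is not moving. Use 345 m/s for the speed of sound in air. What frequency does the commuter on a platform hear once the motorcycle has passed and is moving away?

67 Hz

Receding: f₂ = f · v/(v + v_s) = 72.9 × 345/374 ≈ 67 Hz.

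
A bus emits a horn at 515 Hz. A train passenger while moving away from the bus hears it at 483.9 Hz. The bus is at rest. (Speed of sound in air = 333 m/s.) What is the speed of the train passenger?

f' = f · (v − v_o)/v ⇒ v_o = v · |f'/f − 1|.
v_o = 333 × |483.9/515 − 1| = 333 × 0.06039 ≈ 20.1 m/s.

20.1 m/s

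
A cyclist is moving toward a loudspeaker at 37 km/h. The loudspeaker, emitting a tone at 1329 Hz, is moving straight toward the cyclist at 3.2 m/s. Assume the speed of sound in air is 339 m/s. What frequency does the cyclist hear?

37 km/h = 10.28 m/s.
General Doppler shift: f' = f · (v + v_o)/(v − v_s).
f' = 1329 × (339 + 10.28)/(339 − 3.2) = 1329 × 349.28/335.8 ≈ 1382 Hz.

1382 Hz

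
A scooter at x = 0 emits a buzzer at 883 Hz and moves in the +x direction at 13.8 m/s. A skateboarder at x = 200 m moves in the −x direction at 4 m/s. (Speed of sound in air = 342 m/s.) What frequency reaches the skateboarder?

931 Hz

The observer lies on the +x side, so the source is heading toward the observer and the observer is heading toward the source.
General Doppler shift: f' = f · (v + v_o)/(v − v_s).
f' = 883 × (342 + 4)/(342 − 13.8) = 883 × 346/328.2 ≈ 931 Hz.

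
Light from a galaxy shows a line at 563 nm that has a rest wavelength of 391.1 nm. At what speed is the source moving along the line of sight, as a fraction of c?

0.349

λ'/λ₀ = 1.4395 > 1 (redshift), so the source is receding.
λ'/λ₀ = √((1 + β)/(1 − β)) for a receding source ⇒ β = (r² − 1)/(r² + 1) with r = λ'/λ₀.
β = (2.0722 − 1)/(2.0722 + 1) ≈ 0.349.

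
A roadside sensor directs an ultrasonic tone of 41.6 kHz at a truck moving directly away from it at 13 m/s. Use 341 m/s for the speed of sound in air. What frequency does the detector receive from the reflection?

38.5 kHz

At the truck (a moving observer), f₁ = f₀ · (v − u)/v = 41.6 × 328/341 ≈ 40.0 kHz.
The reflection then acts as a moving source: f₂ = f₁ · v/(v + u) ≈ 38.5 kHz.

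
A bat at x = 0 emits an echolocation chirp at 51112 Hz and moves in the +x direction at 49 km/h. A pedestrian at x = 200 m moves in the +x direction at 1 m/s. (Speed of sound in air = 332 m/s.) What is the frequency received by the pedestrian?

49 km/h = 13.61 m/s.
The observer lies on the +x side, so the source is heading toward the observer and the observer is heading away from the source.
Both move, so f' = f · (v − v_o)/(v − v_s).
f' = 51112 × (332 − 1)/(332 − 13.61) = 51112 × 331/318.39 ≈ 53137 Hz.

53137 Hz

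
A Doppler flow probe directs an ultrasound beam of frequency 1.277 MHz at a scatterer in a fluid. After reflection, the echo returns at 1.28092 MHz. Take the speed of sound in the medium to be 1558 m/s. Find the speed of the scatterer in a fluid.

2.39 m/s

Double Doppler shift off a moving reflector: f₂ = f₀ · (v + u)/(v − u) (u > 0 toward emitter).
Rearranging, u = v · (f₂ − f₀)/(f₂ + f₀) = 1558 × 0.00392/2.55792 ≈ 2.39 m/s.
So the scatterer in a fluid is moving at 2.39 m/s toward the emitter.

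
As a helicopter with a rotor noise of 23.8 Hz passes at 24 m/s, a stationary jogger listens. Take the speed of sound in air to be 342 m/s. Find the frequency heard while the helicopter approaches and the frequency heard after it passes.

25.6 Hz approaching; 22.2 Hz receding

Approaching: f₁ = f · v/(v − v_s) = 23.8 × 342/318 ≈ 25.6 Hz.
Receding: f₂ = f · v/(v + v_s) = 23.8 × 342/366 ≈ 22.2 Hz.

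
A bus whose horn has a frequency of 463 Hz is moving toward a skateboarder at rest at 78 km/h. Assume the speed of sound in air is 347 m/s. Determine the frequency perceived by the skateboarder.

494 Hz

78 km/h = 21.67 m/s.
Moving source, stationary observer: f' = f · v/(v − v_s) since the source is approaching.
f' = 463 × 347/(347 − 21.67) = 463 × 347/325.3 ≈ 494 Hz.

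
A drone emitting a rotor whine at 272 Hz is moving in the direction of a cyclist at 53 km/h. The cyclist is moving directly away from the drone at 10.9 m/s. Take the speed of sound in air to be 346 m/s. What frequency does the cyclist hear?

275 Hz

53 km/h = 14.72 m/s.
General Doppler shift: f' = f · (v − v_o)/(v − v_s).
f' = 272 × (346 − 10.9)/(346 − 14.72) = 272 × 335.1/331.28 ≈ 275 Hz.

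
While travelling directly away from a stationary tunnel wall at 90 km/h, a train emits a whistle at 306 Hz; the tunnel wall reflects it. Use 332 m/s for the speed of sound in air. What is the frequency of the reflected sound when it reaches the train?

90 km/h = 25 m/s.
The tunnel wall receives the sound from a moving source: f₁ = f₀ · v/(v + v_e) = 306 × 332/357 ≈ 285 Hz.
On the return leg the train is a moving observer: f₂ = f₁ · (v − v_e)/v = 285 × 307/332 ≈ 263 Hz.
Equivalently f₂ = f₀ · (v − v_e)/(v + v_e).

263 Hz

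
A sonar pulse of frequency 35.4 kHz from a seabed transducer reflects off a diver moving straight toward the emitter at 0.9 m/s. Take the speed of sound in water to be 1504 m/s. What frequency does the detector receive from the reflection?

The diver first receives the wave as a moving observer: f₁ = f₀ · (v + u)/v = 35.4 × (1504 + 0.9)/1504 ≈ 35.4 kHz.
The reflection then acts as a moving source: f₂ = f₁ · v/(v − u) ≈ 35.4 kHz.
Equivalently f₂ = f₀ · (v + u)/(v − u).

35.4 kHz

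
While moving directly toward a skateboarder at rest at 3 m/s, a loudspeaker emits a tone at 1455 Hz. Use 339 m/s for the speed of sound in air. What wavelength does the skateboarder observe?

23.1 cm

Moving source, stationary observer: f' = f · v/(v − v_s) since the source is approaching.
f' = 1455 × 339/(339 − 3) ≈ 1468 Hz.
λ' = v/f' = 339/1467.99 ≈ 23.1 cm.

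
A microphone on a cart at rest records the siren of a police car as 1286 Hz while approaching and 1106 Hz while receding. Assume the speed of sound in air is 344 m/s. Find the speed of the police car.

f₁/f₂ = (v + v_s)/(v − v_s), so v_s = v · (f₁ − f₂)/(f₁ + f₂).
v_s = 344 × (1286 − 1106)/(1286 + 1106) = 344 × 180/2392 ≈ 26 m/s.

26 m/s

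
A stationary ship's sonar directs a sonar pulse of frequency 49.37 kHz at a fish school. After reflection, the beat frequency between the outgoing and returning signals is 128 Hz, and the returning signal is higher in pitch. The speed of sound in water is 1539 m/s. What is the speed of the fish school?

Double Doppler shift off a moving reflector: f₂ = f₀ · (v + u)/(v − u) (u > 0 toward emitter).
Returning signal is higher, so f₂ = f₀ + Δf = 49370 + 128 = 49498 Hz.
Rearranging, u = v · (f₂ − f₀)/(f₂ + f₀) = 1539 × 128/98868 ≈ 1.99 m/s.
So the fish school is moving at 1.99 m/s toward the emitter.

1.99 m/s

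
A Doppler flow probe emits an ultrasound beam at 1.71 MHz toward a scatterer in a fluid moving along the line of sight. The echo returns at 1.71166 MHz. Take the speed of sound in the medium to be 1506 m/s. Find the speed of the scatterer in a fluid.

0.73 m/s

Double Doppler shift off a moving reflector: f₂ = f₀ · (v + u)/(v − u) (u > 0 toward emitter).
Rearranging, u = v · (f₂ − f₀)/(f₂ + f₀) = 1506 × 0.00166/3.42166 ≈ 0.73 m/s.
So the scatterer in a fluid is moving at 0.73 m/s toward the emitter.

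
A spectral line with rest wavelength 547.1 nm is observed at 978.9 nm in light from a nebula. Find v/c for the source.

0.524

λ'/λ₀ = 1.7893 > 1 (redshift), so the source is receding.
λ'/λ₀ = √((1 + β)/(1 − β)) for a receding source ⇒ β = (r² − 1)/(r² + 1) with r = λ'/λ₀.
β = (3.2014 − 1)/(3.2014 + 1) ≈ 0.524.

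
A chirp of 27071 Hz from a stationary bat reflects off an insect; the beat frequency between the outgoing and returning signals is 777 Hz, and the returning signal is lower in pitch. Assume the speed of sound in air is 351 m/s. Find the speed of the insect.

5.1 m/s

Double Doppler shift off a moving reflector: f₂ = f₀ · (v + u)/(v − u) (u > 0 toward emitter).
Returning signal is lower, so f₂ = f₀ − Δf = 27071 − 777 = 26294 Hz.
Rearranging, u = v · (f₂ − f₀)/(f₂ + f₀) = 351 × -777/53365 ≈ -5.1 m/s.
So the insect is moving at 5.1 m/s away from the emitter.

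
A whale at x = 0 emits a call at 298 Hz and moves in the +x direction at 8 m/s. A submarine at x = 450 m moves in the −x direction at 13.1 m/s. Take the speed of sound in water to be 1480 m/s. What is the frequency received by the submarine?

302 Hz

The observer lies on the +x side, so the source is heading toward the observer and the observer is heading toward the source.
Both move, so f' = f · (v + v_o)/(v − v_s).
f' = 298 × (1480 + 13.1)/(1480 − 8) = 298 × 1493.1/1472 ≈ 302 Hz.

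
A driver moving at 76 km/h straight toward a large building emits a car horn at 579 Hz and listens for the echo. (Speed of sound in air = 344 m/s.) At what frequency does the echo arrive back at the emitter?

655 Hz

76 km/h = 21.11 m/s.
The large building receives the sound from a moving source: f₁ = f₀ · v/(v − v_e) = 579 × 344/322.89 ≈ 617 Hz.
On the return leg the driver is a moving observer: f₂ = f₁ · (v + v_e)/v = 617 × 365.11/344 ≈ 655 Hz.
Equivalently f₂ = f₀ · (v + v_e)/(v − v_e).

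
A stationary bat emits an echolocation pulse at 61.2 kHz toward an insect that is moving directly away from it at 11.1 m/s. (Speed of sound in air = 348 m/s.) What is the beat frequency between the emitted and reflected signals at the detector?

3783 Hz

At the insect (a moving observer), f₁ = f₀ · (v − u)/v = 61.2 × 336.9/348 ≈ 59.25 kHz.
On reflection it acts as a source moving away from the stationary detector: f₂ = f₁ · v/(v + u) = 59.25 × 348/359.1 ≈ 57.42 kHz.
Beat frequency (with f₀ = 61200 Hz): |f₂ − f₀| = 2u·f₀/(v + u) = 2 × 11.1 × 61200/359.1 ≈ 3783 Hz.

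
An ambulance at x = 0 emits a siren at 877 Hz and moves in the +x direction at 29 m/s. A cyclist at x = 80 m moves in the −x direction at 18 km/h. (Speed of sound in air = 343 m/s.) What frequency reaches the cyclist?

972 Hz

18 km/h = 5 m/s.
The observer lies on the +x side, so the source is heading toward the observer and the observer is heading toward the source.
Both move, so f' = f · (v + v_o)/(v − v_s).
f' = 877 × (343 + 5)/(343 − 29) = 877 × 348/314 ≈ 972 Hz.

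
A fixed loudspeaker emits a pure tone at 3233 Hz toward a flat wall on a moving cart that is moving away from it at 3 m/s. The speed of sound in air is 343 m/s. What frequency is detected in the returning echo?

At the flat wall on a moving cart (a moving observer), f₁ = f₀ · (v − u)/v = 3233 × 340/343 ≈ 3205 Hz.
The reflection then acts as a moving source: f₂ = f₁ · v/(v + u) ≈ 3177 Hz.
Equivalently f₂ = f₀ · (v − u)/(v + u).

3177 Hz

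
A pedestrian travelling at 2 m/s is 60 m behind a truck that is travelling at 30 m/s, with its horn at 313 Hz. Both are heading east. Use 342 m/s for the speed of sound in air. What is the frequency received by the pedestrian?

The pedestrian is behind, so the truck is moving away from it while the pedestrian is moving toward the truck.
General Doppler shift: f' = f · (v + v_o)/(v + v_s).
f' = 313 × (342 + 2)/(342 + 30) = 313 × 344/372 ≈ 289 Hz.

289 Hz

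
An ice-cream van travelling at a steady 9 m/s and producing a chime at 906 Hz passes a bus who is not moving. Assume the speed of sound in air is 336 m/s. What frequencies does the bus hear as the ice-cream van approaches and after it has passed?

931 Hz approaching; 882 Hz receding

Approaching: f₁ = f · v/(v − v_s) = 906 × 336/327 ≈ 931 Hz.
Receding: f₂ = f · v/(v + v_s) = 906 × 336/345 ≈ 882 Hz.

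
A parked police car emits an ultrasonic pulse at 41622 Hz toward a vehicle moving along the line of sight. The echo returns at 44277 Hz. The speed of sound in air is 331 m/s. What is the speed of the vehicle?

10.2 m/s

Double Doppler shift off a moving reflector: f₂ = f₀ · (v + u)/(v − u) (u > 0 toward emitter).
Rearranging, u = v · (f₂ − f₀)/(f₂ + f₀) = 331 × 2655/85899 ≈ 10.2 m/s.
So the vehicle is moving at 10.2 m/s toward the emitter.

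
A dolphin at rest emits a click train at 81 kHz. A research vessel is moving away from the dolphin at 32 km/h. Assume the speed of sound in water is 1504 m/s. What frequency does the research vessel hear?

32 km/h = 8.889 m/s.
Only the observer moves, away from the source, so f' = f · (v − v_o)/v.
f' = 81 × (1504 − 8.889)/1504 = 81 × 1495.1/1504 ≈ 80.5 kHz.

80.5 kHz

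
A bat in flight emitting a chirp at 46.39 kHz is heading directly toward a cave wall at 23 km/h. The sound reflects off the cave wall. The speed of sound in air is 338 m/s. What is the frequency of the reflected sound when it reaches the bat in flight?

23 km/h = 6.389 m/s.
The cave wall receives the sound from a moving source: f₁ = f₀ · v/(v − v_e) = 46.39 × 338/331.61 ≈ 47.3 kHz.
On the return leg the bat in flight is a moving observer: f₂ = f₁ · (v + v_e)/v = 47.3 × 344.39/338 ≈ 48.2 kHz.
Equivalently f₂ = f₀ · (v + v_e)/(v − v_e).

48.2 kHz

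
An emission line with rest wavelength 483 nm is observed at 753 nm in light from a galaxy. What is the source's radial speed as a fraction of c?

λ'/λ₀ = 1.5590 > 1 (redshift), so the source is receding.
λ'/λ₀ = √((1 + β)/(1 − β)) for a receding source ⇒ β = (r² − 1)/(r² + 1) with r = λ'/λ₀.
β = (2.4305 − 1)/(2.4305 + 1) ≈ 0.417.

0.417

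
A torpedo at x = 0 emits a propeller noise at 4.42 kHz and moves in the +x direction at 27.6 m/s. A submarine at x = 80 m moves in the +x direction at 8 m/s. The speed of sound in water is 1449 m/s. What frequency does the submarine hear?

4.48 kHz

The observer lies on the +x side, so the source is heading toward the observer and the observer is heading away from the source.
With source approaching and observer receding, f' = f · (v − v_o)/(v − v_s).
f' = 4.42 × (1449 − 8)/(1449 − 27.6) = 4.42 × 1441/1421.4 ≈ 4.48 kHz.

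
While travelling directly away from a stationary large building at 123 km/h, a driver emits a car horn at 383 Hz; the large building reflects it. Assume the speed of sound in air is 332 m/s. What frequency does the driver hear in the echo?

312 Hz

123 km/h = 34.17 m/s.
The large building receives the sound from a moving source: f₁ = f₀ · v/(v + v_e) = 383 × 332/366.17 ≈ 347 Hz.
On the return leg the driver is a moving observer: f₂ = f₁ · (v − v_e)/v = 347 × 297.83/332 ≈ 312 Hz.
Equivalently f₂ = f₀ · (v − v_e)/(v + v_e).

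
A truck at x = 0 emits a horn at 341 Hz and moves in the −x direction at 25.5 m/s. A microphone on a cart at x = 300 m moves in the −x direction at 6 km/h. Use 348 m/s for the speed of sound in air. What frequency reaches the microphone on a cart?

6 km/h = 1.667 m/s.
The observer lies on the +x side, so the source is heading away from the observer and the observer is heading toward the source.
General Doppler shift: f' = f · (v + v_o)/(v + v_s).
f' = 341 × (348 + 1.667)/(348 + 25.5) = 341 × 349.67/373.5 ≈ 319 Hz.

319 Hz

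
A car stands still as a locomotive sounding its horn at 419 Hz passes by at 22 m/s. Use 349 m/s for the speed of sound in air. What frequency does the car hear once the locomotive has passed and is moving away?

Receding: f₂ = f · v/(v + v_s) = 419 × 349/371 ≈ 394 Hz.

394 Hz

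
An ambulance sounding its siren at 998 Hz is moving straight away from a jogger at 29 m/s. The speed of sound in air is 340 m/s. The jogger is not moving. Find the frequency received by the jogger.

Moving source, stationary observer: f' = f · v/(v + v_s) since the source is receding.
f' = 998 × 340/(340 + 29) = 998 × 340/369 ≈ 920 Hz.

920 Hz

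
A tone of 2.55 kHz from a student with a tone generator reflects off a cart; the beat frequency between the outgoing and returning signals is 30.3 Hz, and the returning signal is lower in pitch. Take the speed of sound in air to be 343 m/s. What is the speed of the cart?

2.05 m/s

Double Doppler shift off a moving reflector: f₂ = f₀ · (v + u)/(v − u) (u > 0 toward emitter).
Returning signal is lower, so f₂ = f₀ − Δf = 2550 − 30.3 = 2519.7 Hz.
Rearranging, u = v · (f₂ − f₀)/(f₂ + f₀) = 343 × -30.3/5069.7 ≈ -2.05 m/s.
So the cart is moving at 2.05 m/s away from the emitter.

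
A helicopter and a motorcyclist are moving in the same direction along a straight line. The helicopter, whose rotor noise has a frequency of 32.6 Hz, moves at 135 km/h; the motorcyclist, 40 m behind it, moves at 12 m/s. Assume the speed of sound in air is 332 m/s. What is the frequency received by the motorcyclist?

30.4 Hz

135 km/h = 37.5 m/s.
The motorcyclist is behind, so the helicopter is moving away from it while the motorcyclist is moving toward the helicopter.
General Doppler shift: f' = f · (v + v_o)/(v + v_s).
f' = 32.6 × (332 + 12)/(332 + 37.5) = 32.6 × 344/369.5 ≈ 30.4 Hz.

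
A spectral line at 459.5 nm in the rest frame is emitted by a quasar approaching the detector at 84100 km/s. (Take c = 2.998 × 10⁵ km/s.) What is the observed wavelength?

β = v/c = 84100/299800 = 0.2805.
Relativistic Doppler for wavelength: λ' = λ₀ · √((1 − β)/(1 + β)).
λ' = 459.5 × √(0.7195/1.2805) = 459.5 × 0.74958 ≈ 344.4 nm.

344.4 nm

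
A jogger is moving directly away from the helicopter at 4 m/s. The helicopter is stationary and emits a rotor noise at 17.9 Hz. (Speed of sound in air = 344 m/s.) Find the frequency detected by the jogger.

Only the observer moves, away from the source, so f' = f · (v − v_o)/v.
f' = 17.9 × (344 − 4)/344 = 17.9 × 340/344 ≈ 17.7 Hz.

17.7 Hz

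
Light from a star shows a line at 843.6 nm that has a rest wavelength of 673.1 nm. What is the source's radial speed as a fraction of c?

0.222

λ'/λ₀ = 1.2533 > 1 (redshift), so the source is receding.
λ'/λ₀ = √((1 + β)/(1 − β)) for a receding source ⇒ β = (r² − 1)/(r² + 1) with r = λ'/λ₀.
β = (1.5708 − 1)/(1.5708 + 1) ≈ 0.222.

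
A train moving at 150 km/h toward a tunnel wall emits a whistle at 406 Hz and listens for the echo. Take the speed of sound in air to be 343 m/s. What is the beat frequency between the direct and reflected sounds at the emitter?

150 km/h = 41.67 m/s.
The tunnel wall receives the sound from a moving source: f₁ = f₀ · v/(v − v_e) = 406 × 343/301.33 ≈ 462.1 Hz.
On the return leg the train is a moving observer: f₂ = f₁ · (v + v_e)/v = 462.1 × 384.67/343 ≈ 518.3 Hz.
Equivalently f₂ = f₀ · (v + v_e)/(v − v_e).
Beat against the emitted tone: |f₂ − f₀| = 2v_e·f₀/(v − v_e) = 2 × 41.67 × 406/301.33 ≈ 112 Hz.

112 Hz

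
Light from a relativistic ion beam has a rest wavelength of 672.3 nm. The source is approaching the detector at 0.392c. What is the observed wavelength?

Relativistic Doppler for wavelength: λ' = λ₀ · √((1 − β)/(1 + β)).
λ' = 672.3 × √(0.6080/1.3920) = 672.3 × 0.66089 ≈ 444.3 nm.

444.3 nm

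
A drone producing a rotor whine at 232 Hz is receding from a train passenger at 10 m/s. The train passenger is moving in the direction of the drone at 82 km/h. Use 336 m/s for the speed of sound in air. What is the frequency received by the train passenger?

241 Hz

82 km/h = 22.78 m/s.
General Doppler shift: f' = f · (v + v_o)/(v + v_s).
f' = 232 × (336 + 22.78)/(336 + 10) = 232 × 358.78/346 ≈ 241 Hz.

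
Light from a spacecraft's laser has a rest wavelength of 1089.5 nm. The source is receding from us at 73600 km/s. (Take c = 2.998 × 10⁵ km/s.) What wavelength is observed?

1399.8 nm

β = v/c = 73600/299800 = 0.2455.
Relativistic Doppler for wavelength: λ' = λ₀ · √((1 + β)/(1 − β)).
λ' = 1089.5 × √(1.2455/0.7545) = 1089.5 × 1.28482 ≈ 1399.8 nm.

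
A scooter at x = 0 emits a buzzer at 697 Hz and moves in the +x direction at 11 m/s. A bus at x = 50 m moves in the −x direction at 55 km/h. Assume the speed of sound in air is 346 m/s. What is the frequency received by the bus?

55 km/h = 15.28 m/s.
The observer lies on the +x side, so the source is heading toward the observer and the observer is heading toward the source.
General Doppler shift: f' = f · (v + v_o)/(v − v_s).
f' = 697 × (346 + 15.28)/(346 − 11) = 697 × 361.28/335 ≈ 752 Hz.

752 Hz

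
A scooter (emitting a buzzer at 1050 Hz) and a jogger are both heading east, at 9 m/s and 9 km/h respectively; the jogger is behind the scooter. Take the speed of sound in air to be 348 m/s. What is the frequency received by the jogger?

1031 Hz

9 km/h = 2.5 m/s.
The jogger is behind, so the scooter is moving away from it while the jogger is moving toward the scooter.
General Doppler shift: f' = f · (v + v_o)/(v + v_s).
f' = 1050 × (348 + 2.5)/(348 + 9) = 1050 × 350.5/357 ≈ 1031 Hz.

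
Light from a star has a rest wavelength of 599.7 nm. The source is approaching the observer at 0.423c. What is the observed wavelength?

Relativistic Doppler for wavelength: λ' = λ₀ · √((1 − β)/(1 + β)).
λ' = 599.7 × √(0.5770/1.4230) = 599.7 × 0.63677 ≈ 381.9 nm.

381.9 nm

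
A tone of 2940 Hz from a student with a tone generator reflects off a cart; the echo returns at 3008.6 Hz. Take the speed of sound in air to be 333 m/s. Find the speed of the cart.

3.8 m/s

Double Doppler shift off a moving reflector: f₂ = f₀ · (v + u)/(v − u) (u > 0 toward emitter).
Rearranging, u = v · (f₂ − f₀)/(f₂ + f₀) = 333 × 68.6/5948.6 ≈ 3.8 m/s.
So the cart is moving at 3.8 m/s toward the emitter.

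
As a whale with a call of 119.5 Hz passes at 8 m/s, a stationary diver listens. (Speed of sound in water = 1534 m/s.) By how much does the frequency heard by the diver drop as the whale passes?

1.25 Hz

Approaching: f₁ = f · v/(v − v_s) = 119.5 × 1534/1526 ≈ 120.13 Hz.
Receding: f₂ = f · v/(v + v_s) = 119.5 × 1534/1542 ≈ 118.88 Hz.
Drop: f₁ − f₂ = 2f·v·v_s/(v² − v_s²) = 2 × 119.5 × 1534 × 8/(1534² − 8²) ≈ 1.25 Hz.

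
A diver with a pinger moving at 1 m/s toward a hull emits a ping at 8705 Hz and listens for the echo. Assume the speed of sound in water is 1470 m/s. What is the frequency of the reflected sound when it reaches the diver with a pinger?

The hull receives the sound from a moving source: f₁ = f₀ · v/(v − v_e) = 8705 × 1470/1469 ≈ 8711 Hz.
On the return leg the diver with a pinger is a moving observer: f₂ = f₁ · (v + v_e)/v = 8711 × 1471/1470 ≈ 8717 Hz.
Equivalently f₂ = f₀ · (v + v_e)/(v − v_e).

8717 Hz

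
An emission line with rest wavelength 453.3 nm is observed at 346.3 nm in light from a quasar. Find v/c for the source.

0.263c

λ'/λ₀ = 0.7640 < 1 (blueshift), so the source is approaching.
λ'/λ₀ = √((1 − β)/(1 + β)) for an approaching source ⇒ β = (1 − r²)/(1 + r²) with r = λ'/λ₀.
β = (1 − 0.5836)/(1 + 0.5836) ≈ 0.263.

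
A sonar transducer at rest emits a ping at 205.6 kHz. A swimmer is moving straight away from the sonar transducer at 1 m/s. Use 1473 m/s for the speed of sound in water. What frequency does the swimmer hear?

205.5 kHz

Only the observer moves, away from the source, so f' = f · (v − v_o)/v.
f' = 205.6 × (1473 − 1)/1473 = 205.6 × 1472/1473 ≈ 205.5 kHz.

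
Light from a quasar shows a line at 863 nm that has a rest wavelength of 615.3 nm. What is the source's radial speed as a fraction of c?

λ'/λ₀ = 1.4026 > 1 (redshift), so the source is receding.
λ'/λ₀ = √((1 + β)/(1 − β)) for a receding source ⇒ β = (r² − 1)/(r² + 1) with r = λ'/λ₀.
β = (1.9672 − 1)/(1.9672 + 1) ≈ 0.326.

0.326c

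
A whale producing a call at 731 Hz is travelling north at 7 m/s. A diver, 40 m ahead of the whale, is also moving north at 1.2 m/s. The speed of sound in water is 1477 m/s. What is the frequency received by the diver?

734 Hz

The diver is ahead, so the whale is moving toward it while the diver is moving away from the whale.
General Doppler shift: f' = f · (v − v_o)/(v − v_s).
f' = 731 × (1477 − 1.2)/(1477 − 7) = 731 × 1475.8/1470 ≈ 734 Hz.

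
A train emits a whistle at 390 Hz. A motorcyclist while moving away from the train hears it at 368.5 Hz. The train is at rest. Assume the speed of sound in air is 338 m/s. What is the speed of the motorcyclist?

f' = f · (v − v_o)/v ⇒ v_o = v · |f'/f − 1|.
v_o = 338 × |368.5/390 − 1| = 338 × 0.05513 ≈ 18.6 m/s.

18.6 m/s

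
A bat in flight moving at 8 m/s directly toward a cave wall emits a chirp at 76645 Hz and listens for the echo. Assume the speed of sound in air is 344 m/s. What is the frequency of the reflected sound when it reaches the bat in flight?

80295 Hz

The cave wall receives the sound from a moving source: f₁ = f₀ · v/(v − v_e) = 76645 × 344/336 ≈ 78470 Hz.
On the return leg the bat in flight is a moving observer: f₂ = f₁ · (v + v_e)/v = 78470 × 352/344 ≈ 80295 Hz.
Equivalently f₂ = f₀ · (v + v_e)/(v − v_e).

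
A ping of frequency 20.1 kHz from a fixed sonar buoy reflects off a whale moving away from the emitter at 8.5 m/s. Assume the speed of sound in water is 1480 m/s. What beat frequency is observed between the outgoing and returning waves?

230 Hz

At the whale (a moving observer), f₁ = f₀ · (v − u)/v = 20.1 × 1471.5/1480 ≈ 19.985 kHz.
The reflection then acts as a moving source: f₂ = f₁ · v/(v + u) ≈ 19.870 kHz.
Beat frequency (with f₀ = 20100 Hz): |f₂ − f₀| = 2u·f₀/(v + u) = 2 × 8.5 × 20100/1488.5 ≈ 230 Hz.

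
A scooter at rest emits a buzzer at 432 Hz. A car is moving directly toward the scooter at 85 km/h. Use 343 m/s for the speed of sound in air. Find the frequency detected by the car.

85 km/h = 23.61 m/s.
Moving observer, stationary source: f' = f · (v + v_o)/v.
f' = 432 × (343 + 23.61)/343 = 432 × 366.61/343 ≈ 462 Hz.

462 Hz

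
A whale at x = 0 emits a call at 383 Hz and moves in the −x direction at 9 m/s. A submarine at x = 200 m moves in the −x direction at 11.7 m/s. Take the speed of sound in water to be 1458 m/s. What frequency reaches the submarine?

The observer lies on the +x side, so the source is heading away from the observer and the observer is heading toward the source.
With source receding and observer approaching, f' = f · (v + v_o)/(v + v_s).
f' = 383 × (1458 + 11.7)/(1458 + 9) = 383 × 1469.7/1467 ≈ 384 Hz.

384 Hz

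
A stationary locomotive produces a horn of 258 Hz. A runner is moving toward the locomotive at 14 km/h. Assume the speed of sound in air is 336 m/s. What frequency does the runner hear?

261 Hz

14 km/h = 3.889 m/s.
Moving observer, stationary source: f' = f · (v + v_o)/v.
f' = 258 × (336 + 3.889)/336 = 258 × 339.89/336 ≈ 261 Hz.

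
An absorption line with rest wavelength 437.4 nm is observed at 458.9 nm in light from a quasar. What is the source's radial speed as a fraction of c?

λ'/λ₀ = 1.0492 > 1 (redshift), so the source is receding.
λ'/λ₀ = √((1 + β)/(1 − β)) for a receding source ⇒ β = (r² − 1)/(r² + 1) with r = λ'/λ₀.
β = (1.1007 − 1)/(1.1007 + 1) ≈ 0.048.

0.048c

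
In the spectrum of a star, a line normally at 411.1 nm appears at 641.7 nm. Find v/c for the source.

λ'/λ₀ = 1.5609 > 1 (redshift), so the source is receding.
λ'/λ₀ = √((1 + β)/(1 − β)) for a receding source ⇒ β = (r² − 1)/(r² + 1) with r = λ'/λ₀.
β = (2.4365 − 1)/(2.4365 + 1) ≈ 0.418.

0.418c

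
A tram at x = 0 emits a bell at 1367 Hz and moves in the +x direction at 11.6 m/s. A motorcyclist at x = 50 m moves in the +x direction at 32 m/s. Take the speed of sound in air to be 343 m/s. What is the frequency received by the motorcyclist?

The observer lies on the +x side, so the source is heading toward the observer and the observer is heading away from the source.
Both move, so f' = f · (v − v_o)/(v − v_s).
f' = 1367 × (343 − 32)/(343 − 11.6) = 1367 × 311/331.4 ≈ 1283 Hz.

1283 Hz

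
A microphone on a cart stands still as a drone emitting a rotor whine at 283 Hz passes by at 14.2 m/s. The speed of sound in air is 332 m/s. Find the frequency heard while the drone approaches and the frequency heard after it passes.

296 Hz approaching; 271 Hz receding

Approaching: f₁ = f · v/(v − v_s) = 283 × 332/317.8 ≈ 296 Hz.
Receding: f₂ = f · v/(v + v_s) = 283 × 332/346.2 ≈ 271 Hz.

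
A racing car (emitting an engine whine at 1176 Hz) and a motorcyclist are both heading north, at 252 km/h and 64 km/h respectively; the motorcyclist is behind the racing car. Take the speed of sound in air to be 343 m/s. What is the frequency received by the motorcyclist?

1027 Hz

252 km/h = 70 m/s; 64 km/h = 17.78 m/s.
The motorcyclist is behind, so the racing car is moving away from it while the motorcyclist is moving toward the racing car.
With source receding and observer approaching, f' = f · (v + v_o)/(v + v_s).
f' = 1176 × (343 + 17.78)/(343 + 70) = 1176 × 360.78/413 ≈ 1027 Hz.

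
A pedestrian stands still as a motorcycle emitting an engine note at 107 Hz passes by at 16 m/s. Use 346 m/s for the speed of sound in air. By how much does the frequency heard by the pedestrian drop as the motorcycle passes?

9.92 Hz

Approaching: f₁ = f · v/(v − v_s) = 107 × 346/330 ≈ 112.19 Hz.
Receding: f₂ = f · v/(v + v_s) = 107 × 346/362 ≈ 102.27 Hz.
Drop: f₁ − f₂ = 2f·v·v_s/(v² − v_s²) = 2 × 107 × 346 × 16/(346² − 16²) ≈ 9.92 Hz.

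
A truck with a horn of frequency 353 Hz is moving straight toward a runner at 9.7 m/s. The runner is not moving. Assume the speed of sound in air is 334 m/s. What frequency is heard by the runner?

With the source moving toward a stationary observer, f' = f · v/(v − v_s).
f' = 353 × 334/(334 − 9.7) = 353 × 334/324.3 ≈ 364 Hz.

364 Hz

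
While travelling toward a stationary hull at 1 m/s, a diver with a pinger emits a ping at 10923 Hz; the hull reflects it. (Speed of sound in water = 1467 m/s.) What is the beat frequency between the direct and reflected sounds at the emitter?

14.9 Hz

The hull receives the sound from a moving source: f₁ = f₀ · v/(v − v_e) = 10923 × 1467/1466 ≈ 10930.45 Hz.
On the return leg the diver with a pinger is a moving observer: f₂ = f₁ · (v + v_e)/v = 10930.45 × 1468/1467 ≈ 10937.90 Hz.
Equivalently f₂ = f₀ · (v + v_e)/(v − v_e).
Beat against the emitted tone: |f₂ − f₀| = 2v_e·f₀/(v − v_e) = 2 × 1 × 10923/1466 ≈ 14.9 Hz.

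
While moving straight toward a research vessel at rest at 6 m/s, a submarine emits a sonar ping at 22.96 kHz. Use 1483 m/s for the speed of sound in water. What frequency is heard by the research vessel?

23.1 kHz

With the source moving toward a stationary observer, f' = f · v/(v − v_s).
f' = 22.96 × 1483/(1483 − 6) = 22.96 × 1483/1477 ≈ 23.1 kHz.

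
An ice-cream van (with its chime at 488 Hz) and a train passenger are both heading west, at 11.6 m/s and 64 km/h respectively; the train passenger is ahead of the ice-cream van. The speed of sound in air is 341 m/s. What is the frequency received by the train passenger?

479 Hz

64 km/h = 17.78 m/s.
The train passenger is ahead, so the ice-cream van is moving toward it while the train passenger is moving away from the ice-cream van.
With source approaching and observer receding, f' = f · (v − v_o)/(v − v_s).
f' = 488 × (341 − 17.78)/(341 − 11.6) = 488 × 323.22/329.4 ≈ 479 Hz.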